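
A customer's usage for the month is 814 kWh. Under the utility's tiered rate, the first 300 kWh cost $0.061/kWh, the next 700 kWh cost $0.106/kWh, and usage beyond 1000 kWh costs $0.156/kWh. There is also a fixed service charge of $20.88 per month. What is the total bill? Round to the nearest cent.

First 300 kWh × $0.061 = $18.30
Next 514 kWh × $0.106 = $54.48
Remaining tier: 0 kWh (not reached)
Energy charge = $72.78; + service $20.88 = $93.66

$93.66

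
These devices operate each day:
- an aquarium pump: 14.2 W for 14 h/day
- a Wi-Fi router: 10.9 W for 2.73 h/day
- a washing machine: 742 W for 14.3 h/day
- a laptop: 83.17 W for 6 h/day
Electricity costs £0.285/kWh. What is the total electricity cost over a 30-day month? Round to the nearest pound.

£97

aquarium pump: 14.2 W × 14 h × 30 d = 5,964 Wh = 5.964 kWh
Wi-Fi router: 10.9 W × 2.73 h × 30 d = 893 Wh = 0.8927 kWh
washing machine: 742 W × 14.3 h × 30 d = 318,318 Wh = 318.3 kWh
laptop: 83.17 W × 6 h × 30 d = 14,971 Wh = 14.97 kWh
Total energy = 5.964 + 0.8927 + 318.3 + 14.97 = 340.1 kWh
Cost = 340.1 kWh × £0.285 = £96.94 ≈ £97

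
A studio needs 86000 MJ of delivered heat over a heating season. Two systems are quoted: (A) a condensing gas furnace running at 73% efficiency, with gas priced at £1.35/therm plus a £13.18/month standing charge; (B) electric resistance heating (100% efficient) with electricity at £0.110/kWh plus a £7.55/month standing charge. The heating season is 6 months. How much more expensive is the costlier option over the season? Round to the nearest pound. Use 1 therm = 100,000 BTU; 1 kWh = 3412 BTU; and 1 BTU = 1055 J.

Heat load = 86000 MJ = 86,000,000,000 J / 1055 = 81,516,588 BTU
Gas: input = 81,516,588 / 0.730 = 111,666,558 BTU = 1,117 therm → 1,117 × £1.35 = £1,507.50; + 6 × £13.18 standing = £1,586.58
Electric: 81,516,588 BTU / 3412 = 23,890 kWh → × £0.110 = £2,628.03; + 6 × £7.55 standing = £2,673.33
Difference = |£1,586.58 − £2,673.33| = £1,086.75 ≈ £1087

£1087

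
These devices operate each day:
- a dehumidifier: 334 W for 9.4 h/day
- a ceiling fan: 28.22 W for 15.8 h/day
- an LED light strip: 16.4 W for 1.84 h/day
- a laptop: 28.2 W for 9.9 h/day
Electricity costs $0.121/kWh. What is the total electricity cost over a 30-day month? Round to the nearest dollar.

dehumidifier: 334 W × 9.4 h × 30 d = 94,188 Wh = 94.19 kWh
ceiling fan: 28.22 W × 15.8 h × 30 d = 13,376 Wh = 13.38 kWh
LED light strip: 16.4 W × 1.84 h × 30 d = 905 Wh = 0.9053 kWh
laptop: 28.2 W × 9.9 h × 30 d = 8,375 Wh = 8.375 kWh
Total energy = 94.19 + 13.38 + 0.9053 + 8.375 = 116.8 kWh
Cost = 116.8 kWh × $0.121 = $14.14 ≈ $14

$14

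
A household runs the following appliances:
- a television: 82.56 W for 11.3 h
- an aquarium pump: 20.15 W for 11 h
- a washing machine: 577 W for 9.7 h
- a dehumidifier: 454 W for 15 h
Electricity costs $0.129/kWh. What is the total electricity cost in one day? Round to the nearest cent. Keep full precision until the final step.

$1.75

television: 82.56 W × 11.3 h = 933 Wh = 0.9329 kWh
aquarium pump: 20.15 W × 11 h = 222 Wh = 0.2216 kWh
washing machine: 577 W × 9.7 h = 5,597 Wh = 5.597 kWh
dehumidifier: 454 W × 15 h = 6,810 Wh = 6.81 kWh
Total energy = 0.9329 + 0.2216 + 5.597 + 6.81 = 13.56 kWh
Cost = 13.56 kWh × $0.129 = $1.75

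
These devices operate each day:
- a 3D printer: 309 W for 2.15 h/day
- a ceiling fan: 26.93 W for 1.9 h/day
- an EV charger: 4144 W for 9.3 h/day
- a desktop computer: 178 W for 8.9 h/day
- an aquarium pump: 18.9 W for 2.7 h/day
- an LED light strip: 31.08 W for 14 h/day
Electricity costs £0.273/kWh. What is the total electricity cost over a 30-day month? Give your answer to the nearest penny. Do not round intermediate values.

3D printer: 309 W × 2.15 h × 30 d = 19,930 Wh = 19.93 kWh
ceiling fan: 26.93 W × 1.9 h × 30 d = 1,535 Wh = 1.535 kWh
EV charger: 4144 W × 9.3 h × 30 d = 1,156,176 Wh = 1,156 kWh
desktop computer: 178 W × 8.9 h × 30 d = 47,526 Wh = 47.53 kWh
aquarium pump: 18.9 W × 2.7 h × 30 d = 1,531 Wh = 1.531 kWh
LED light strip: 31.08 W × 14 h × 30 d = 13,054 Wh = 13.05 kWh
Total energy = 19.93 + 1.535 + 1,156 + 47.53 + 1.531 + 13.05 = 1,240 kWh
Cost = 1,240 kWh × £0.273 = £338.45

£338.45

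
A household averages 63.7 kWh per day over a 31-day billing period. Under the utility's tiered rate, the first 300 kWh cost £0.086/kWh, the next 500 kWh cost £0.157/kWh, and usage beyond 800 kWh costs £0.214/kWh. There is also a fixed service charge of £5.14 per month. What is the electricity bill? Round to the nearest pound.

£361

Usage = 63.7 kWh/day × 31 days = 1974.7 kWh
First 300 kWh × £0.086 = £25.80
Next 500 kWh × £0.157 = £78.50
Remaining 1174.7 kWh × £0.214 = £251.39
Energy charge = £355.69; + service £5.14 = £360.83 ≈ £361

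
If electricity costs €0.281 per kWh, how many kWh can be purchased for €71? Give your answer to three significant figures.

253 kWh

€71 / €0.281 per kWh = 252.7 kWh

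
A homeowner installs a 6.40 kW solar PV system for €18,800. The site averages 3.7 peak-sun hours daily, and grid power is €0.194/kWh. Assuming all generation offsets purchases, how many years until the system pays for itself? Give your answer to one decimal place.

Daily generation = 6.40 kW × 3.7 h = 23.68 kWh
Annual generation = 23.68 × 365 = 8643.2 kWh
Annual savings = 8643.2 × €0.194 = €1,676.78
Payback = €18,800 / €1,676.78 = 11.2 years

11.2 years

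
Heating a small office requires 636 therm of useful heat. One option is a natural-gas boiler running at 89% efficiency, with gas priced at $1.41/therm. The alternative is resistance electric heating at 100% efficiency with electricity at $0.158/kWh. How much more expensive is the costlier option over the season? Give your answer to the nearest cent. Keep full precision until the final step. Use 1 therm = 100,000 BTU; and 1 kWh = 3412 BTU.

$1937.54

Heat load = 636 therm × 100,000 = 63,600,000 BTU
Gas: input = 63,600,000 / 0.89 = 71,460,674 BTU = 714.6 therm → 714.6 × $1.41 = $1,007.60
Electric: 63,600,000 BTU / 3412 = 18,640 kWh → × $0.158 = $2,945.13
Difference = |$1,007.60 − $2,945.13| = $1,937.54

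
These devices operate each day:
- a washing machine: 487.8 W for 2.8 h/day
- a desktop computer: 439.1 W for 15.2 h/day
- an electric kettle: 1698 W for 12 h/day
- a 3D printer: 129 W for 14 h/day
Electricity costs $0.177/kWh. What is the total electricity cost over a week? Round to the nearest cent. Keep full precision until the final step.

$37.45

washing machine: 487.8 W × 2.8 h × 7 d = 9,561 Wh = 9.561 kWh
desktop computer: 439.1 W × 15.2 h × 7 d = 46,720 Wh = 46.72 kWh
electric kettle: 1698 W × 12 h × 7 d = 142,632 Wh = 142.6 kWh
3D printer: 129 W × 14 h × 7 d = 12,642 Wh = 12.64 kWh
Total energy = 9.561 + 46.72 + 142.6 + 12.64 = 211.6 kWh
Cost = 211.6 kWh × $0.177 = $37.45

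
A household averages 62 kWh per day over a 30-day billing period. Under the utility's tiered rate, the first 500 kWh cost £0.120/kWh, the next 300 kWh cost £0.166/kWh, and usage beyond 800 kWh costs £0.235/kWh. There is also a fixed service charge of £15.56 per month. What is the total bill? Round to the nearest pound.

Usage = 62 kWh/day × 30 days = 1860 kWh
First 500 kWh × £0.120 = £60.00
Next 300 kWh × £0.166 = £49.80
Remaining 1060 kWh × £0.235 = £249.10
Energy charge = £358.90; + service £15.56 = £374.46 ≈ £374

£374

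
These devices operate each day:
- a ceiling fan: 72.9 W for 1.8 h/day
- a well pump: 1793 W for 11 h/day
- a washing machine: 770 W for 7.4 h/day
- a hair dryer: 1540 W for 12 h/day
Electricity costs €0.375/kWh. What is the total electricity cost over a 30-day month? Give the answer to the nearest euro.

ceiling fan: 72.9 W × 1.8 h × 30 d = 3,937 Wh = 3.937 kWh
well pump: 1793 W × 11 h × 30 d = 591,690 Wh = 591.7 kWh
washing machine: 770 W × 7.4 h × 30 d = 170,940 Wh = 170.9 kWh
hair dryer: 1540 W × 12 h × 30 d = 554,400 Wh = 554.4 kWh
Total energy = 3.937 + 591.7 + 170.9 + 554.4 = 1,321 kWh
Cost = 1,321 kWh × €0.375 = €495.36 ≈ €495

€495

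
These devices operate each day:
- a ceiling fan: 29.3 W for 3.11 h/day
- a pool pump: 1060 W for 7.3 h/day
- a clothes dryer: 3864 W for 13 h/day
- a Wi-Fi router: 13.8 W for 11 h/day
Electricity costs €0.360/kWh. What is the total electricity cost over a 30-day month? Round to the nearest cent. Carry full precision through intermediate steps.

€628.70

ceiling fan: 29.3 W × 3.11 h × 30 d = 2,734 Wh = 2.734 kWh
pool pump: 1060 W × 7.3 h × 30 d = 232,140 Wh = 232.1 kWh
clothes dryer: 3864 W × 13 h × 30 d = 1,506,960 Wh = 1,507 kWh
Wi-Fi router: 13.8 W × 11 h × 30 d = 4,554 Wh = 4.554 kWh
Total energy = 2.734 + 232.1 + 1,507 + 4.554 = 1,746 kWh
Cost = 1,746 kWh × €0.360 = €628.70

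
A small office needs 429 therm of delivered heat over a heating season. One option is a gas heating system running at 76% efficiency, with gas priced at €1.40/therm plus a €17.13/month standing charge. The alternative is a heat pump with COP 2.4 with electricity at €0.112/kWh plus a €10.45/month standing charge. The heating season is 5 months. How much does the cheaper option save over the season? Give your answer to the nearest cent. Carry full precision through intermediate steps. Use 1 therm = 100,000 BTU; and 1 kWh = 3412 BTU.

Heat load = 429 therm × 100,000 = 42,900,000 BTU
Gas: input = 42,900,000 / 0.76 = 56,447,368 BTU = 564.5 therm → 564.5 × €1.40 = €790.26; + 5 × €17.13 standing = €875.91
Heat pump: 42,900,000 BTU / 3412 = 12,570 kWh heat; / 2.4 = 5,239 kWh in → × €0.112 = €586.75; + 5 × €10.45 standing = €639.00
Difference = |€875.91 − €639.00| = €236.91

€236.91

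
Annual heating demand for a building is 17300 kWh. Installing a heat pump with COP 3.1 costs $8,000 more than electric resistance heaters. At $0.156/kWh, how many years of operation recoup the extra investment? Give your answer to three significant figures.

4.38 years

Resistance: 17300 kWh × $0.156 = $2,698.80/yr
Heat pump: 17300 / 3.1 = 5581 kWh in → × $0.156 = $870.58/yr
Annual savings = $1,828.22
Payback = $8,000 / $1,828.22 = 4.38 years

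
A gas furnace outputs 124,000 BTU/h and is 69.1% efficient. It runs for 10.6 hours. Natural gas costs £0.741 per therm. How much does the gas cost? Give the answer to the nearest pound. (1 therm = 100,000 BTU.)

Heat delivered = 124,000 BTU/h × 10.6 h = 1,314,400 BTU
Gas input = 1,314,400 / 0.691 = 1,902,171 BTU
= 1,902,171 / 100,000 = 19.02 therm
Cost = 19.02 × £0.741/therm = £14.10 ≈ £14

£14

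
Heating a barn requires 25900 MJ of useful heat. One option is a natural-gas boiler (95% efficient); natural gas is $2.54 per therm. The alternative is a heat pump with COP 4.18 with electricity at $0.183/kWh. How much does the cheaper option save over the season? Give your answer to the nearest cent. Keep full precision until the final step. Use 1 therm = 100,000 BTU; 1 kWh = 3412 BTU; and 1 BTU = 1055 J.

Heat load = 25900 MJ = 25,900,000,000 J / 1055 = 24,549,763 BTU
Gas: input = 24,549,763 / 0.95 = 25,841,856 BTU = 258.4 therm → 258.4 × $2.54 = $656.38
Heat pump: 24,549,763 BTU / 3412 = 7,195 kWh heat; / 4.18 = 1,721 kWh in → × $0.183 = $315.00
Difference = |$656.38 − $315.00| = $341.38

$341.38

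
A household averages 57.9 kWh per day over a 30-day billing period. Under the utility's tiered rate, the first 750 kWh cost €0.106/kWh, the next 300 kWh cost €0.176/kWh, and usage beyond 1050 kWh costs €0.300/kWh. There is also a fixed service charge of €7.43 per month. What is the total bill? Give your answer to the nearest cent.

Usage = 57.9 kWh/day × 30 days = 1737 kWh
First 750 kWh × €0.106 = €79.50
Next 300 kWh × €0.176 = €52.80
Remaining 687 kWh × €0.300 = €206.10
Energy charge = €338.40; + service €7.43 = €345.83

€345.83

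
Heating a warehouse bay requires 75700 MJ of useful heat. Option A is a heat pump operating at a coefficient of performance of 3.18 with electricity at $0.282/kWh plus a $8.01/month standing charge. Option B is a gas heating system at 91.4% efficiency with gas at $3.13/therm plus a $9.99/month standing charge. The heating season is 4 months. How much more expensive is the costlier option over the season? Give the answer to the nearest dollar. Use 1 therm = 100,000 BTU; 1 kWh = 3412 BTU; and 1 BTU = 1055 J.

Heat load = 75700 MJ = 75,700,000,000 J / 1055 = 71,753,555 BTU
Gas: input = 71,753,555 / 0.914 = 78,504,983 BTU = 785 therm → 785 × $3.13 = $2,457.21; + 4 × $9.99 standing = $2,497.17
Heat pump: 71,753,555 BTU / 3412 = 21,030 kWh heat; / 3.18 = 6,613 kWh in → × $0.282 = $1,864.90; + 4 × $8.01 standing = $1,896.94
Difference = |$2,497.17 − $1,896.94| = $600.22 ≈ $600

$600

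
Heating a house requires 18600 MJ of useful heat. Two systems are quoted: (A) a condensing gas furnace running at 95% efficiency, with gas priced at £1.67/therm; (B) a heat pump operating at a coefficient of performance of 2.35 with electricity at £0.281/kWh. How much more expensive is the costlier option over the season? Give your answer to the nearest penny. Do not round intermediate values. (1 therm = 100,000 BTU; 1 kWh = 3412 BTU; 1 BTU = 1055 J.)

£307.94

Heat load = 18600 MJ = 18,600,000,000 J / 1055 = 17,630,332 BTU
Gas: input = 17,630,332 / 0.95 = 18,558,244 BTU = 185.6 therm → 185.6 × £1.67 = £309.92
Heat pump: 17,630,332 BTU / 3412 = 5,167 kWh heat; / 2.35 = 2,199 kWh in → × £0.281 = £617.86
Difference = |£309.92 − £617.86| = £307.94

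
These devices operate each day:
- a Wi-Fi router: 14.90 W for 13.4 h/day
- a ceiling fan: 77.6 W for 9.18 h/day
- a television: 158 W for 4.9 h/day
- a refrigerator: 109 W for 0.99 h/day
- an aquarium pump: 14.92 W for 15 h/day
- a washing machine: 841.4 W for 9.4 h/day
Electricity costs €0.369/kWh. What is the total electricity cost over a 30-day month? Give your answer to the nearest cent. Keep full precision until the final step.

Wi-Fi router: 14.90 W × 13.4 h × 30 d = 5,990 Wh = 5.99 kWh
ceiling fan: 77.6 W × 9.18 h × 30 d = 21,371 Wh = 21.37 kWh
television: 158 W × 4.9 h × 30 d = 23,226 Wh = 23.23 kWh
refrigerator: 109 W × 0.99 h × 30 d = 3,237 Wh = 3.237 kWh
aquarium pump: 14.92 W × 15 h × 30 d = 6,714 Wh = 6.714 kWh
washing machine: 841.4 W × 9.4 h × 30 d = 237,275 Wh = 237.3 kWh
Total energy = 5.99 + 21.37 + 23.23 + 3.237 + 6.714 + 237.3 = 297.8 kWh
Cost = 297.8 kWh × €0.369 = €109.89

€109.89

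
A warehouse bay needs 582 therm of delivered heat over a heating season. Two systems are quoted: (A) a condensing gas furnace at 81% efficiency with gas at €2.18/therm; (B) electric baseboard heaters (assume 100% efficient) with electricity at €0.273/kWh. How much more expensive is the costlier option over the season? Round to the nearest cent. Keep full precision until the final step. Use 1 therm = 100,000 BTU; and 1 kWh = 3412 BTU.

€3090.31

Heat load = 582 therm × 100,000 = 58,200,000 BTU
Gas: input = 58,200,000 / 0.81 = 71,851,852 BTU = 718.5 therm → 718.5 × €2.18 = €1,566.37
Electric: 58,200,000 BTU / 3412 = 17,060 kWh → × €0.273 = €4,656.68
Difference = |€1,566.37 − €4,656.68| = €3,090.31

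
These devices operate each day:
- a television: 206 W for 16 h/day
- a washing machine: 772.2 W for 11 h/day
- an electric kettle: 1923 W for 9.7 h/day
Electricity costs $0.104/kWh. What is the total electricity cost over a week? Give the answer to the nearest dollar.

television: 206 W × 16 h × 7 d = 23,072 Wh = 23.07 kWh
washing machine: 772.2 W × 11 h × 7 d = 59,459 Wh = 59.46 kWh
electric kettle: 1923 W × 9.7 h × 7 d = 130,572 Wh = 130.6 kWh
Total energy = 23.07 + 59.46 + 130.6 = 213.1 kWh
Cost = 213.1 kWh × $0.104 = $22.16 ≈ $22

$22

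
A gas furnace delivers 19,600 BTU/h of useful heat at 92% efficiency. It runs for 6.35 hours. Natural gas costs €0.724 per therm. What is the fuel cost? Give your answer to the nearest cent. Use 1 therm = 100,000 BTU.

Heat delivered = 19,600 BTU/h × 6.35 h = 124,460 BTU
Gas input = 124,460 / 0.92 = 135,283 BTU
= 135,283 / 100,000 = 1.353 therm
Cost = 1.353 × €0.724/therm = €0.98

€0.98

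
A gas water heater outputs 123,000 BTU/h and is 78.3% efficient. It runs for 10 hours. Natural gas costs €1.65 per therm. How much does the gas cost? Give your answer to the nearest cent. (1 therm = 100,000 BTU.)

Heat delivered = 123,000 BTU/h × 10 h = 1,230,000 BTU
Gas input = 1,230,000 / 0.783 = 1,570,881 BTU
= 1,570,881 / 100,000 = 15.71 therm
Cost = 15.71 × €1.65/therm = €25.92

€25.92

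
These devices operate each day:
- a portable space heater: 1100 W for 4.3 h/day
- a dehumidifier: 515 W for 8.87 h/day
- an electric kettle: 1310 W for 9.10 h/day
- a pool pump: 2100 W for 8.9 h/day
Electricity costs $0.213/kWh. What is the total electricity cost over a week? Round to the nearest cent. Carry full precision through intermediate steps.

portable space heater: 1100 W × 4.3 h × 7 d = 33,110 Wh = 33.11 kWh
dehumidifier: 515 W × 8.87 h × 7 d = 31,976 Wh = 31.98 kWh
electric kettle: 1310 W × 9.10 h × 7 d = 83,447 Wh = 83.45 kWh
pool pump: 2100 W × 8.9 h × 7 d = 130,830 Wh = 130.8 kWh
Total energy = 33.11 + 31.98 + 83.45 + 130.8 = 279.4 kWh
Cost = 279.4 kWh × $0.213 = $59.50

$59.50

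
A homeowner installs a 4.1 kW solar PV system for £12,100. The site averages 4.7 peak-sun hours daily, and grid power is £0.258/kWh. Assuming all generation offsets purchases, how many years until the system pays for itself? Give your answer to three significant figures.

6.67 years

Daily generation = 4.1 kW × 4.7 h = 19.27 kWh
Annual generation = 19.27 × 365 = 7033.6 kWh
Annual savings = 7033.6 × £0.258 = £1,814.66
Payback = £12,100 / £1,814.66 = 6.67 years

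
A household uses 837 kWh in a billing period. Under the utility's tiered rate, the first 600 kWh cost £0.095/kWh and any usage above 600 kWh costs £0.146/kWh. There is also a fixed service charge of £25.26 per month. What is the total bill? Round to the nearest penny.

£116.86

First 600 kWh × £0.095 = £57.00
Remaining 237 kWh × £0.146 = £34.60
Energy charge = £91.60; + service £25.26 = £116.86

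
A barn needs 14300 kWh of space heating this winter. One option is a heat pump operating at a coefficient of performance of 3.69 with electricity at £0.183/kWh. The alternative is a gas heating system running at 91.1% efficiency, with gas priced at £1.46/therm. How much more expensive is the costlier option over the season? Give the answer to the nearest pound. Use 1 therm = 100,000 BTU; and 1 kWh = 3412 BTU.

£73

Heat load = 14300 kWh × 3412 = 48,791,600 BTU
Gas: input = 48,791,600 / 0.911 = 53,558,288 BTU = 535.6 therm → 535.6 × £1.46 = £781.95
Heat pump: 48,791,600 BTU / 3412 = 14,300 kWh heat; / 3.69 = 3,875 kWh in → × £0.183 = £709.19
Difference = |£781.95 − £709.19| = £72.76 ≈ £73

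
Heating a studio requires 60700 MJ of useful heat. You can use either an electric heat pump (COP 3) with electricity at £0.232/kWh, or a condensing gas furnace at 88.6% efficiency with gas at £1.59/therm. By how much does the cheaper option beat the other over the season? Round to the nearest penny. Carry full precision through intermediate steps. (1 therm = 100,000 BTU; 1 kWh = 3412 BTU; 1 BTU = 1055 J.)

Heat load = 60700 MJ = 60,700,000,000 J / 1055 = 57,535,545 BTU
Gas: input = 57,535,545 / 0.886 = 64,938,538 BTU = 649.4 therm → 649.4 × £1.59 = £1,032.52
Heat pump: 57,535,545 BTU / 3412 = 16,860 kWh heat; / 3 = 5,621 kWh in → × £0.232 = £1,304.05
Difference = |£1,032.52 − £1,304.05| = £271.53

£271.53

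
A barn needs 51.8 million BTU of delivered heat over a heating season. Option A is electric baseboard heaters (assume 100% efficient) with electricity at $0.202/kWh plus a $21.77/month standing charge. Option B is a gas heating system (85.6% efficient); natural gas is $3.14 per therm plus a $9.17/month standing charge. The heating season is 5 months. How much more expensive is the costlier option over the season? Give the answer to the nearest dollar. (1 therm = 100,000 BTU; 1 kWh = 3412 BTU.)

$1230

Heat load = 51.8 × 10⁶ BTU = 51,800,000 BTU
Gas: input = 51,800,000 / 0.856 = 60,514,019 BTU = 605.1 therm → 605.1 × $3.14 = $1,900.14; + 5 × $9.17 standing = $1,945.99
Electric: 51,800,000 BTU / 3412 = 15,180 kWh → × $0.202 = $3,066.71; + 5 × $21.77 standing = $3,175.56
Difference = |$1,945.99 − $3,175.56| = $1,229.57 ≈ $1230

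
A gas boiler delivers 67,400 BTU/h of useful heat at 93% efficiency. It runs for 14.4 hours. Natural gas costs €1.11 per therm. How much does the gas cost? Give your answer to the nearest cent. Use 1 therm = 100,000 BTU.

€11.58

Heat delivered = 67,400 BTU/h × 14.4 h = 970,560 BTU
Gas input = 970,560 / 0.93 = 1,043,613 BTU
= 1,043,613 / 100,000 = 10.44 therm
Cost = 10.44 × €1.11/therm = €11.58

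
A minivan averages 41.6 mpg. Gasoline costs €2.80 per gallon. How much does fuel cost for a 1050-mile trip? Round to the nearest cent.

€70.67

Fuel = 1050 mi / 41.6 mpg = 25.24 gal
Cost = 25.24 gal × €2.80/gal = €70.67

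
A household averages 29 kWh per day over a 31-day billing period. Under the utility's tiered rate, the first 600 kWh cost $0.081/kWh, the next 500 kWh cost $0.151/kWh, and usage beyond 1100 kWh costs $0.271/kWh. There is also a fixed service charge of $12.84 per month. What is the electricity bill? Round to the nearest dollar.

$107

Usage = 29 kWh/day × 31 days = 899 kWh
First 600 kWh × $0.081 = $48.60
Next 299 kWh × $0.151 = $45.15
Remaining tier: 0 kWh (not reached)
Energy charge = $93.75; + service $12.84 = $106.59 ≈ $107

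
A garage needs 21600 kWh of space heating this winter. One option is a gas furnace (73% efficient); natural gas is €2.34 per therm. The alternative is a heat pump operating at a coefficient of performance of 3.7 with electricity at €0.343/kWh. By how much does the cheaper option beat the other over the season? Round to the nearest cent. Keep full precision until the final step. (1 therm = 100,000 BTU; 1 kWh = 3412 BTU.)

Heat load = 21600 kWh × 3412 = 73,699,200 BTU
Gas: input = 73,699,200 / 0.73 = 100,957,808 BTU = 1,010 therm → 1,010 × €2.34 = €2,362.41
Heat pump: 73,699,200 BTU / 3412 = 21,600 kWh heat; / 3.7 = 5,838 kWh in → × €0.343 = €2,002.38
Difference = |€2,362.41 − €2,002.38| = €360.03

€360.03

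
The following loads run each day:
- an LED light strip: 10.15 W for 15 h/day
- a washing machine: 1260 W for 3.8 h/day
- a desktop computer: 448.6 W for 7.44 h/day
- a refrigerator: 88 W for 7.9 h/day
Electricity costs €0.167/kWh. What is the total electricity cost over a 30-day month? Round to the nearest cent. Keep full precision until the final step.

€44.95

LED light strip: 10.15 W × 15 h × 30 d = 4,568 Wh = 4.567 kWh
washing machine: 1260 W × 3.8 h × 30 d = 143,640 Wh = 143.6 kWh
desktop computer: 448.6 W × 7.44 h × 30 d = 100,128 Wh = 100.1 kWh
refrigerator: 88 W × 7.9 h × 30 d = 20,856 Wh = 20.86 kWh
Total energy = 4.567 + 143.6 + 100.1 + 20.86 = 269.2 kWh
Cost = 269.2 kWh × €0.167 = €44.95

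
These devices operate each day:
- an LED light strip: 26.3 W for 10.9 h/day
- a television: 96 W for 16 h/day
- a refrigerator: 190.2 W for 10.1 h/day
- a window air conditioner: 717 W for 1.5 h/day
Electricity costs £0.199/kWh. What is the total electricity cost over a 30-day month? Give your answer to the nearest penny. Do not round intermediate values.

LED light strip: 26.3 W × 10.9 h × 30 d = 8,600 Wh = 8.6 kWh
television: 96 W × 16 h × 30 d = 46,080 Wh = 46.08 kWh
refrigerator: 190.2 W × 10.1 h × 30 d = 57,631 Wh = 57.63 kWh
window air conditioner: 717 W × 1.5 h × 30 d = 32,265 Wh = 32.27 kWh
Total energy = 8.6 + 46.08 + 57.63 + 32.27 = 144.6 kWh
Cost = 144.6 kWh × £0.199 = £28.77

£28.77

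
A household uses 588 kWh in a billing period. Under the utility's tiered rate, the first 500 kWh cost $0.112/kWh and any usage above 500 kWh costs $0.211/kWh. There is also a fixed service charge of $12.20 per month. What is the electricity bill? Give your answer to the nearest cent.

$86.77

First 500 kWh × $0.112 = $56.00
Remaining 88 kWh × $0.211 = $18.57
Energy charge = $74.57; + service $12.20 = $86.77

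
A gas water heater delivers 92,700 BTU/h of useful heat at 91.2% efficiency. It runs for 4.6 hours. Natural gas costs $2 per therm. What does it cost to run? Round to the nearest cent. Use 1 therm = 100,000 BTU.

$9.35

Heat delivered = 92,700 BTU/h × 4.6 h = 426,420 BTU
Gas input = 426,420 / 0.912 = 467,566 BTU
= 467,566 / 100,000 = 4.676 therm
Cost = 4.676 × $2/therm = $9.35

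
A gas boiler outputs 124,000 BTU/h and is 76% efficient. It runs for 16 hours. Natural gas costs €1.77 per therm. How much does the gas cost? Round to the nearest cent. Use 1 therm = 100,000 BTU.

€46.21

Heat delivered = 124,000 BTU/h × 16 h = 1,984,000 BTU
Gas input = 1,984,000 / 0.76 = 2,610,526 BTU
= 2,610,526 / 100,000 = 26.11 therm
Cost = 26.11 × €1.77/therm = €46.21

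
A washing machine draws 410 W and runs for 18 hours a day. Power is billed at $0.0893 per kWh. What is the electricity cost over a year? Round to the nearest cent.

$240.55

Energy = 410 W × 18 h/day × 365 days = 2,693,700 Wh = 2,694 kWh
Cost = 2,694 kWh × $0.0893/kWh = $240.55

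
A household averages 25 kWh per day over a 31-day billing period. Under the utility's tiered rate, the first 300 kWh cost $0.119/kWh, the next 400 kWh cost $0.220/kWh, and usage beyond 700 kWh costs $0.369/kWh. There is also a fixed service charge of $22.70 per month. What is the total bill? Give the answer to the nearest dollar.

$174

Usage = 25 kWh/day × 31 days = 775 kWh
First 300 kWh × $0.119 = $35.70
Next 400 kWh × $0.220 = $88.00
Remaining 75 kWh × $0.369 = $27.68
Energy charge = $151.38; + service $22.70 = $174.07 ≈ $174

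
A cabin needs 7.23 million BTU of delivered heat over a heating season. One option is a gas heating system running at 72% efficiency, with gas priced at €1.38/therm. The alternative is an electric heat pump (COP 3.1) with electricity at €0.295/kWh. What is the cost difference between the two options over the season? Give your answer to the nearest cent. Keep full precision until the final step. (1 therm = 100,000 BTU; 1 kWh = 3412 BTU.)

Heat load = 7.23 × 10⁶ BTU = 7,230,000 BTU
Gas: input = 7,230,000 / 0.72 = 10,041,667 BTU = 100.4 therm → 100.4 × €1.38 = €138.58
Heat pump: 7,230,000 BTU / 3412 = 2,119 kWh heat; / 3.1 = 683.5 kWh in → × €0.295 = €201.65
Difference = |€138.58 − €201.65| = €63.07

€63.07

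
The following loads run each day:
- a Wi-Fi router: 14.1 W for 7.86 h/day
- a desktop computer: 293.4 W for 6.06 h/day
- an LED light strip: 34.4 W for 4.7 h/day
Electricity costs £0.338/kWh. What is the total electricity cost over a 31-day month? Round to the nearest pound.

Wi-Fi router: 14.1 W × 7.86 h × 31 d = 3,436 Wh = 3.436 kWh
desktop computer: 293.4 W × 6.06 h × 31 d = 55,118 Wh = 55.12 kWh
LED light strip: 34.4 W × 4.7 h × 31 d = 5,012 Wh = 5.012 kWh
Total energy = 3.436 + 55.12 + 5.012 = 63.57 kWh
Cost = 63.57 kWh × £0.338 = £21.49 ≈ £21

£21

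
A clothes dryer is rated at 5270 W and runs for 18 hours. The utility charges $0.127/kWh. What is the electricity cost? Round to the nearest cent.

Energy = 5270 W × 18 h = 94,860 Wh = 94.86 kWh
Cost = 94.86 kWh × $0.127/kWh = $12.05

$12.05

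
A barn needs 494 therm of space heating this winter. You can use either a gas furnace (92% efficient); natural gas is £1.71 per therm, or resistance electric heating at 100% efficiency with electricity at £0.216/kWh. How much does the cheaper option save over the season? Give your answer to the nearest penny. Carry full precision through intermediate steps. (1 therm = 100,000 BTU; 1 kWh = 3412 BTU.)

Heat load = 494 therm × 100,000 = 49,400,000 BTU
Gas: input = 49,400,000 / 0.92 = 53,695,652 BTU = 537 therm → 537 × £1.71 = £918.20
Electric: 49,400,000 BTU / 3412 = 14,480 kWh → × £0.216 = £3,127.32
Difference = |£918.20 − £3,127.32| = £2,209.12

£2209.12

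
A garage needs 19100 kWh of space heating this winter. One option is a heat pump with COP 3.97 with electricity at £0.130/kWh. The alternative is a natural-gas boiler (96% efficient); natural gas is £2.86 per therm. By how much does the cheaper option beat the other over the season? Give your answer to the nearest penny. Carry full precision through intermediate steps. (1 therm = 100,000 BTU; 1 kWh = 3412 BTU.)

£1316.06

Heat load = 19100 kWh × 3412 = 65,169,200 BTU
Gas: input = 65,169,200 / 0.960 = 67,884,583 BTU = 678.8 therm → 678.8 × £2.86 = £1,941.50
Heat pump: 65,169,200 BTU / 3412 = 19,100 kWh heat; / 3.97 = 4,811 kWh in → × £0.130 = £625.44
Difference = |£1,941.50 − £625.44| = £1,316.06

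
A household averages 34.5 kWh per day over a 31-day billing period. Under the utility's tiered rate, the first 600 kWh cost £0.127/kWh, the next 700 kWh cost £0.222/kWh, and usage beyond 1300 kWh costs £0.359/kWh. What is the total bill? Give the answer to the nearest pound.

Usage = 34.5 kWh/day × 31 days = 1069.5 kWh
First 600 kWh × £0.127 = £76.20
Next 469.5 kWh × £0.222 = £104.23
Remaining tier: 0 kWh (not reached)
Total = £180.43 ≈ £180

£180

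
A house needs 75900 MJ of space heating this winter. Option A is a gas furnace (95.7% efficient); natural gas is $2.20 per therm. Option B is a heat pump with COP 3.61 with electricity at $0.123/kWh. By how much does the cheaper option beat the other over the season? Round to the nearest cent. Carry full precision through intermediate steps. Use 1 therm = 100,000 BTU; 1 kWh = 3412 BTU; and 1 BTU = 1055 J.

$935.45

Heat load = 75900 MJ = 75,900,000,000 J / 1055 = 71,943,128 BTU
Gas: input = 71,943,128 / 0.957 = 75,175,682 BTU = 751.8 therm → 751.8 × $2.20 = $1,653.87
Heat pump: 71,943,128 BTU / 3412 = 21,090 kWh heat; / 3.61 = 5,841 kWh in → × $0.123 = $718.42
Difference = |$1,653.87 − $718.42| = $935.45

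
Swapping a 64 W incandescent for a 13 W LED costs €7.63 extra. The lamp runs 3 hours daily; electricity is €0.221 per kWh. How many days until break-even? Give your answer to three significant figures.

Power saved = 64 − 13 = 51 W
Daily energy saved = 51 W × 3 h = 153 Wh = 0.153 kWh
Daily savings = 0.153 × €0.221 = €0.0338
Payback = €7.63 / €0.0338 per day = 225.7 days

226 days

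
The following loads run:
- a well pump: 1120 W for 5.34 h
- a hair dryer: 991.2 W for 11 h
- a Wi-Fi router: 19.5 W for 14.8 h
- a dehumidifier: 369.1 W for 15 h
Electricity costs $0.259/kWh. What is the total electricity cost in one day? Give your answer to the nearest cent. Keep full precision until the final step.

$5.88

well pump: 1120 W × 5.34 h = 5,981 Wh = 5.981 kWh
hair dryer: 991.2 W × 11 h = 10,903 Wh = 10.9 kWh
Wi-Fi router: 19.5 W × 14.8 h = 289 Wh = 0.2886 kWh
dehumidifier: 369.1 W × 15 h = 5,536 Wh = 5.537 kWh
Total energy = 5.981 + 10.9 + 0.2886 + 5.537 = 22.71 kWh
Cost = 22.71 kWh × $0.259 = $5.88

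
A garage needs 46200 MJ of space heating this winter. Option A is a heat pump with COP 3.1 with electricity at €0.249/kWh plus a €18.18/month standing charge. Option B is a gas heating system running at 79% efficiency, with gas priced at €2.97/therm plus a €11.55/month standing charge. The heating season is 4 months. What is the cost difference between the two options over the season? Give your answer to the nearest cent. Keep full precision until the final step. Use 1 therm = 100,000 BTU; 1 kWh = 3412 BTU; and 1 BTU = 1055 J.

Heat load = 46200 MJ = 46,200,000,000 J / 1055 = 43,791,469 BTU
Gas: input = 43,791,469 / 0.79 = 55,432,239 BTU = 554.3 therm → 554.3 × €2.97 = €1,646.34; + 4 × €11.55 standing = €1,692.54
Heat pump: 43,791,469 BTU / 3412 = 12,830 kWh heat; / 3.1 = 4,140 kWh in → × €0.249 = €1,030.90; + 4 × €18.18 standing = €1,103.62
Difference = |€1,692.54 − €1,103.62| = €588.91

€588.91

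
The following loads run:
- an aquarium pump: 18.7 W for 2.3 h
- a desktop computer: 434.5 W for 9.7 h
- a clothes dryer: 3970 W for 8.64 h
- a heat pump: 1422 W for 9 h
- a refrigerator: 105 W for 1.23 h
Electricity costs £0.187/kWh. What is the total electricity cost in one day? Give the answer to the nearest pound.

aquarium pump: 18.7 W × 2.3 h = 43 Wh = 0.04301 kWh
desktop computer: 434.5 W × 9.7 h = 4,215 Wh = 4.215 kWh
clothes dryer: 3970 W × 8.64 h = 34,301 Wh = 34.3 kWh
heat pump: 1422 W × 9 h = 12,798 Wh = 12.8 kWh
refrigerator: 105 W × 1.23 h = 129 Wh = 0.1292 kWh
Total energy = 0.04301 + 4.215 + 34.3 + 12.8 + 0.1292 = 51.49 kWh
Cost = 51.49 kWh × £0.187 = £9.63 ≈ £10

£10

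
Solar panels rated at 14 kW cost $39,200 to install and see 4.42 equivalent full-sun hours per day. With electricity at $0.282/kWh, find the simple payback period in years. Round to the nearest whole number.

Daily generation = 14 kW × 4.42 h = 61.88 kWh
Annual generation = 61.88 × 365 = 22586 kWh
Annual savings = 22586 × $0.282 = $6,369.31
Payback = $39,200 / $6,369.31 = 6.15 years

6 years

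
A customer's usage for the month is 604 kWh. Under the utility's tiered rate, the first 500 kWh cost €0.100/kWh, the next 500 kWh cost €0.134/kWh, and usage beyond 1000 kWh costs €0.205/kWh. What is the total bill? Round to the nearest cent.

First 500 kWh × €0.100 = €50.00
Next 104 kWh × €0.134 = €13.94
Remaining tier: 0 kWh (not reached)
Total = €63.94

€63.94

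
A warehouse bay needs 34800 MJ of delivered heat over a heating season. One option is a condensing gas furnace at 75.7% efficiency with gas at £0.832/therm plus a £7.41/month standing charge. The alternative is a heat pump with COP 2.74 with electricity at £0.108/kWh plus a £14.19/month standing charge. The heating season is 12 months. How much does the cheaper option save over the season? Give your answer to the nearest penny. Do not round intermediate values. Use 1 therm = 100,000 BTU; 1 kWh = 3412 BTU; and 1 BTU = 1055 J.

£99.88

Heat load = 34800 MJ = 34,800,000,000 J / 1055 = 32,985,782 BTU
Gas: input = 32,985,782 / 0.757 = 43,574,349 BTU = 435.7 therm → 435.7 × £0.832 = £362.54; + 12 × £7.41 standing = £451.46
Heat pump: 32,985,782 BTU / 3412 = 9,668 kWh heat; / 2.74 = 3,528 kWh in → × £0.108 = £381.06; + 12 × £14.19 standing = £551.34
Difference = |£451.46 − £551.34| = £99.88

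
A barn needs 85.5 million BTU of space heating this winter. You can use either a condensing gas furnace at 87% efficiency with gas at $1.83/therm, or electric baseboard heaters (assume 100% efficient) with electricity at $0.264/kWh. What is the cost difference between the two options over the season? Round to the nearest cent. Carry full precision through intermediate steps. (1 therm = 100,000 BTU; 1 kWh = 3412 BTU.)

Heat load = 85.5 × 10⁶ BTU = 85,500,000 BTU
Gas: input = 85,500,000 / 0.87 = 98,275,862 BTU = 982.8 therm → 982.8 × $1.83 = $1,798.45
Electric: 85,500,000 BTU / 3412 = 25,060 kWh → × $0.264 = $6,615.47
Difference = |$1,798.45 − $6,615.47| = $4,817.03

$4817.03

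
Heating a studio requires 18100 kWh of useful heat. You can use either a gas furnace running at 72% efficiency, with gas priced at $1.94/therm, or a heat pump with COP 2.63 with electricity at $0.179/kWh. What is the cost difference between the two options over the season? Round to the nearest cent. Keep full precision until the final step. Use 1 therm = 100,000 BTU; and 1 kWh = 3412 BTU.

$432.11

Heat load = 18100 kWh × 3412 = 61,757,200 BTU
Gas: input = 61,757,200 / 0.72 = 85,773,889 BTU = 857.7 therm → 857.7 × $1.94 = $1,664.01
Heat pump: 61,757,200 BTU / 3412 = 18,100 kWh heat; / 2.63 = 6,882 kWh in → × $0.179 = $1,231.90
Difference = |$1,664.01 − $1,231.90| = $432.11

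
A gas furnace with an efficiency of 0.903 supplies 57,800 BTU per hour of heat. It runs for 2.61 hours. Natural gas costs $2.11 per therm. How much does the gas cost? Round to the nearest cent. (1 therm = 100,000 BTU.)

$3.53

Heat delivered = 57,800 BTU/h × 2.61 h = 150,858 BTU
Gas input = 150,858 / 0.903 = 167,063 BTU
= 167,063 / 100,000 = 1.671 therm
Cost = 1.671 × $2.11/therm = $3.53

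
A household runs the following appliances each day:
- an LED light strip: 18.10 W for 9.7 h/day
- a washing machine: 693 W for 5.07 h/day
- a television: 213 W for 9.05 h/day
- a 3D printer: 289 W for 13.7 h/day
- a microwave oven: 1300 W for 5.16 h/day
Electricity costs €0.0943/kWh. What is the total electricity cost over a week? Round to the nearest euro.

€11

LED light strip: 18.10 W × 9.7 h × 7 d = 1,229 Wh = 1.229 kWh
washing machine: 693 W × 5.07 h × 7 d = 24,595 Wh = 24.59 kWh
television: 213 W × 9.05 h × 7 d = 13,494 Wh = 13.49 kWh
3D printer: 289 W × 13.7 h × 7 d = 27,715 Wh = 27.72 kWh
microwave oven: 1300 W × 5.16 h × 7 d = 46,956 Wh = 46.96 kWh
Total energy = 1.229 + 24.59 + 13.49 + 27.72 + 46.96 = 114 kWh
Cost = 114 kWh × €0.0943 = €10.75 ≈ €11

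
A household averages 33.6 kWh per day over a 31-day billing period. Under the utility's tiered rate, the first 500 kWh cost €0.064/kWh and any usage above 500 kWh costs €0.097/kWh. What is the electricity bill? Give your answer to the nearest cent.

Usage = 33.6 kWh/day × 31 days = 1041.6 kWh
First 500 kWh × €0.064 = €32.00
Remaining 541.6 kWh × €0.097 = €52.54
Total = €84.54

€84.54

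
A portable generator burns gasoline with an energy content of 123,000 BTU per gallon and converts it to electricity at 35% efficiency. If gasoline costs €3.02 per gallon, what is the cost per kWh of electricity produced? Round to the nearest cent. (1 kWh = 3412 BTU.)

Electrical output per gallon = 123,000 BTU × 0.35 / 3412 BTU/kWh = 12.62 kWh
Cost per kWh = €3.02 / 12.62 kWh = €0.239

€0.24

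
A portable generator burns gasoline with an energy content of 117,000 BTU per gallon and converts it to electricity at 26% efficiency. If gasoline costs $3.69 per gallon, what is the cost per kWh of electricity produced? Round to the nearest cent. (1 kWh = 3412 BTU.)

$0.41

Electrical output per gallon = 117,000 BTU × 0.26 / 3412 BTU/kWh = 8.916 kWh
Cost per kWh = $3.69 / 8.916 kWh = $0.414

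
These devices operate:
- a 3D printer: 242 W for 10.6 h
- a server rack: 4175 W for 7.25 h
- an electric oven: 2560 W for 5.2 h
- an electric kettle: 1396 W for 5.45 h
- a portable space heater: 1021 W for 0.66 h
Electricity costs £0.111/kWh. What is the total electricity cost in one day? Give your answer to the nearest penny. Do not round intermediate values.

£6.04

3D printer: 242 W × 10.6 h = 2,565 Wh = 2.565 kWh
server rack: 4175 W × 7.25 h = 30,269 Wh = 30.27 kWh
electric oven: 2560 W × 5.2 h = 13,312 Wh = 13.31 kWh
electric kettle: 1396 W × 5.45 h = 7,608 Wh = 7.608 kWh
portable space heater: 1021 W × 0.66 h = 674 Wh = 0.6739 kWh
Total energy = 2.565 + 30.27 + 13.31 + 7.608 + 0.6739 = 54.43 kWh
Cost = 54.43 kWh × £0.111 = £6.04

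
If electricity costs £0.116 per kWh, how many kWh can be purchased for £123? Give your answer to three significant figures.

£123 / £0.116 per kWh = 1,060 kWh

1060 kWh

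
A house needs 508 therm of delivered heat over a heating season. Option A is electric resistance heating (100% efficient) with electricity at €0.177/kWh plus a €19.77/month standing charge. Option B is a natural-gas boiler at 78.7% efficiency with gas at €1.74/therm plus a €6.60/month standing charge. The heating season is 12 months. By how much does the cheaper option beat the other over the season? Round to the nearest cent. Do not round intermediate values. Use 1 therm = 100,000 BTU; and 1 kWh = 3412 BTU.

€1670.18

Heat load = 508 therm × 100,000 = 50,800,000 BTU
Gas: input = 50,800,000 / 0.787 = 64,548,920 BTU = 645.5 therm → 645.5 × €1.74 = €1,123.15; + 12 × €6.60 standing = €1,202.35
Electric: 50,800,000 BTU / 3412 = 14,890 kWh → × €0.177 = €2,635.29; + 12 × €19.77 standing = €2,872.53
Difference = |€1,202.35 − €2,872.53| = €1,670.18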